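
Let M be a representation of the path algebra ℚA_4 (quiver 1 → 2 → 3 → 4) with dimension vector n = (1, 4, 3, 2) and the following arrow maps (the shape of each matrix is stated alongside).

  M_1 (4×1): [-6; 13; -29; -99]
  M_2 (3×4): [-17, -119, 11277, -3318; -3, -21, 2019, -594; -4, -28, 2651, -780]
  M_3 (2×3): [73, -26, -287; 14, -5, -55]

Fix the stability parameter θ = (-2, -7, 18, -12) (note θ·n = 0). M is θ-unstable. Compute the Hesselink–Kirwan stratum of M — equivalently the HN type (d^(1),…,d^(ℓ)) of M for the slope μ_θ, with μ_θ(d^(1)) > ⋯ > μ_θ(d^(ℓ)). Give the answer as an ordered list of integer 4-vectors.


Interval decomposition of M: I[1,4], I[2,2]^2, I[2,3], I[3,4].
HN type (ℓ=4): μ^(1)=18; μ^(2)=3; μ^(3)=-9/2; μ^(4)=-7

((0, 0, 1, 0); (0, 0, 2, 2); (1, 1, 0, 0); (0, 3, 0, 0))


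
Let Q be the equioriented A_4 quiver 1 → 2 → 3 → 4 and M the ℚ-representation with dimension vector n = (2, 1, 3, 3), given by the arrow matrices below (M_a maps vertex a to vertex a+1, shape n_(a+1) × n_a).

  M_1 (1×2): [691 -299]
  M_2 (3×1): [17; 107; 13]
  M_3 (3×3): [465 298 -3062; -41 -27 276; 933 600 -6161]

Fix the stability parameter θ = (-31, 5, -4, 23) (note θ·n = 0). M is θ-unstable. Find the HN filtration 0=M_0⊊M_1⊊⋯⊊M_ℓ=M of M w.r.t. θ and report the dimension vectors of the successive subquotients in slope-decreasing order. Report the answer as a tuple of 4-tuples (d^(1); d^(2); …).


Barcode: M ≅ I[1,1], I[1,4], I[3,4]^2. HN layers by μ_θ (4 steps, strictly decreasing):
  μ^(1)=23; μ^(2)=1/2; μ^(3)=-4; μ^(4)=-31

((0, 0, 0, 3); (0, 1, 1, 0); (0, 0, 2, 0); (2, 0, 0, 0))


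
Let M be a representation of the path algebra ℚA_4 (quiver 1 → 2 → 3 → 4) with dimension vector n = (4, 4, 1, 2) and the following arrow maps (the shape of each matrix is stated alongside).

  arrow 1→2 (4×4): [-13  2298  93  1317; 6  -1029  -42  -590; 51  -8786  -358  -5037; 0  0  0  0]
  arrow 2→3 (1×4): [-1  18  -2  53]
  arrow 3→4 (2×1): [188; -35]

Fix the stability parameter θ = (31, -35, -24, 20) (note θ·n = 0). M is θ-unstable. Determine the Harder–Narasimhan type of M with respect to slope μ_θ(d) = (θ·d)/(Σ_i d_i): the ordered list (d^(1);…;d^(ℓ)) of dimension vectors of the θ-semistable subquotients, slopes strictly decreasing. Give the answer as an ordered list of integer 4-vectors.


Barcode: M ≅ I[1,1], I[1,2]^2, I[1,4], I[2,2], I[4,4]. HN layers by μ_θ (5 steps, strictly decreasing):
  μ^(1)=31; μ^(2)=20; μ^(3)=-2; μ^(4)=-28/3; μ^(5)=-35

((1, 0, 0, 0); (0, 0, 0, 2); (2, 2, 0, 0); (1, 1, 1, 0); (0, 1, 0, 0))


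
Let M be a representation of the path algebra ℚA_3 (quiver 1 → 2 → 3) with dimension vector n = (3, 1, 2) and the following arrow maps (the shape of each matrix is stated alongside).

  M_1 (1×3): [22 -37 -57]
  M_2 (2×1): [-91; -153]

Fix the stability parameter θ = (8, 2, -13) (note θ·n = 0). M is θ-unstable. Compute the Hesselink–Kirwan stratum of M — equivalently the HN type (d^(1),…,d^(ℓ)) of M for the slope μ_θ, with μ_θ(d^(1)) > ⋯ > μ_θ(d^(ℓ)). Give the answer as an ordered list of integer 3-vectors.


Barcode: M ≅ I[1,1]^2, I[1,3], I[3,3]. HN layers by μ_θ (3 steps, strictly decreasing):
  μ^(1)=8; μ^(2)=-1; μ^(3)=-13

((2, 0, 0); (1, 1, 1); (0, 0, 1))


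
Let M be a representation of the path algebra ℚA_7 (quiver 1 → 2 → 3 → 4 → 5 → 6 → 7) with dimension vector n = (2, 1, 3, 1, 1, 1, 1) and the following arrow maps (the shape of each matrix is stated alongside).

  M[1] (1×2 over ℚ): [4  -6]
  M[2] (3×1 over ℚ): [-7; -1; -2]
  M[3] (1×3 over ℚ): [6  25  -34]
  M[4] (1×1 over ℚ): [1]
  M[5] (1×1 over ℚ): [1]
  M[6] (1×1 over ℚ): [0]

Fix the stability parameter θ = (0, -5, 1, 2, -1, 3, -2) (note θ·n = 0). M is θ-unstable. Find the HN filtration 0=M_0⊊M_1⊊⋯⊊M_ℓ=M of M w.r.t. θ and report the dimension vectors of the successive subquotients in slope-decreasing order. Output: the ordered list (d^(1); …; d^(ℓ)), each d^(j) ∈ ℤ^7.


Interval decomposition of M: I[1,1], I[1,6], I[3,3]^2, I[7,7].
HN type (ℓ=6): μ^(1)=3; μ^(2)=1; μ^(3)=2/3; μ^(4)=0; μ^(5)=-2; μ^(6)=-5/2

((0, 0, 0, 0, 0, 1, 0); (0, 0, 2, 0, 0, 0, 0); (0, 0, 1, 1, 1, 0, 0); (1, 0, 0, 0, 0, 0, 0); (0, 0, 0, 0, 0, 0, 1); (1, 1, 0, 0, 0, 0, 0))


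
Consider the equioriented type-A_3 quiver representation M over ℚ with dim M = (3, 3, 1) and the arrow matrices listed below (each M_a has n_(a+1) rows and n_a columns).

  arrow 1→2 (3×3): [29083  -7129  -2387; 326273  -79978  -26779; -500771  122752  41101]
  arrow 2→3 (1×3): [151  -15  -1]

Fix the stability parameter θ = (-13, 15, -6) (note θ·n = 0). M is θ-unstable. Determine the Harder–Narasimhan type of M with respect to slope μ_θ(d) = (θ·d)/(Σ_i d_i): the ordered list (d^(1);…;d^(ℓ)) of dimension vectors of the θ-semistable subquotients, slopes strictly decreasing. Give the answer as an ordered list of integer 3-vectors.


Interval decomposition of M: I[1,1], I[1,2], I[1,3], I[2,2].
HN type (ℓ=3): μ^(1)=15; μ^(2)=9/2; μ^(3)=-13

((0, 2, 0); (0, 1, 1); (3, 0, 0))


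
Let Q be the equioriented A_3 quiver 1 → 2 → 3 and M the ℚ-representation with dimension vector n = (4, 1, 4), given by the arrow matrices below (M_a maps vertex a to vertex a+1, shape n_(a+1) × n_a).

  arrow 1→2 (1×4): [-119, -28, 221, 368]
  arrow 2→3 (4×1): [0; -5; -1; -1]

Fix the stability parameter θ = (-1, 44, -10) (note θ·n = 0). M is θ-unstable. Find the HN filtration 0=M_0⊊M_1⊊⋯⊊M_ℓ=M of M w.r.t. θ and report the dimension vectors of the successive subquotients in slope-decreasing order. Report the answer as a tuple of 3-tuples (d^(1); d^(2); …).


Interval decomposition of M: I[1,1]^3, I[1,3], I[3,3]^3.
HN type (ℓ=3): μ^(1)=17; μ^(2)=-1; μ^(3)=-10

((0, 1, 1); (4, 0, 0); (0, 0, 3))


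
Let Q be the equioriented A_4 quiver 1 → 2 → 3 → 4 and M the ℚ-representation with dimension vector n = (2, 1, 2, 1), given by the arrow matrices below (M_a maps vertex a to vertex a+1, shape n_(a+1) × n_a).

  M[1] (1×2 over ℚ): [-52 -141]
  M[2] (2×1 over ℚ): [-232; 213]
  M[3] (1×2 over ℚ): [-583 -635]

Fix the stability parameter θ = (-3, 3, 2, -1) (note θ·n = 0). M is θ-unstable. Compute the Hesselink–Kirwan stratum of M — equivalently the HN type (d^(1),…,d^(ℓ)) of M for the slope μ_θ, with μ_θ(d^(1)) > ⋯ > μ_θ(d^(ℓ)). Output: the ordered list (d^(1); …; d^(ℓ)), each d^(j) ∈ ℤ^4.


Barcode: M ≅ I[1,1], I[1,4], I[3,3]. HN layers by μ_θ (3 steps, strictly decreasing):
  μ^(1)=2; μ^(2)=4/3; μ^(3)=-3

((0, 0, 1, 0); (0, 1, 1, 1); (2, 0, 0, 0))


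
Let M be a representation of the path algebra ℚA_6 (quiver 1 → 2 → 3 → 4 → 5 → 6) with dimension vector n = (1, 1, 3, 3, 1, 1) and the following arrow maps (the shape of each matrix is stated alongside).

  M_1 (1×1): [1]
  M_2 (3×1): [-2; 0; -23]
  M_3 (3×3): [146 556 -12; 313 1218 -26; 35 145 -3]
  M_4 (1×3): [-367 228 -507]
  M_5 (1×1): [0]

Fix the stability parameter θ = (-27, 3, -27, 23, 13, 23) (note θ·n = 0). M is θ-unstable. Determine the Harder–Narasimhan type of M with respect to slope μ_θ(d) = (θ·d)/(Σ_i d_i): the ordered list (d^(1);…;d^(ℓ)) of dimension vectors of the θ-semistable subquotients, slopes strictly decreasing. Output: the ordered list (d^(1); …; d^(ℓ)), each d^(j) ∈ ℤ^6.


Via rank(M_{q-1}∘⋯∘M_p): M ≅ I[1,5], I[3,3], I[3,4], I[4,4], I[6,6].
μ_θ-semistable layers: μ^(1)=23; μ^(2)=18; μ^(3)=-12; μ^(4)=-27

((0, 0, 0, 2, 0, 1); (0, 0, 0, 1, 1, 0); (0, 1, 1, 0, 0, 0); (1, 0, 2, 0, 0, 0))


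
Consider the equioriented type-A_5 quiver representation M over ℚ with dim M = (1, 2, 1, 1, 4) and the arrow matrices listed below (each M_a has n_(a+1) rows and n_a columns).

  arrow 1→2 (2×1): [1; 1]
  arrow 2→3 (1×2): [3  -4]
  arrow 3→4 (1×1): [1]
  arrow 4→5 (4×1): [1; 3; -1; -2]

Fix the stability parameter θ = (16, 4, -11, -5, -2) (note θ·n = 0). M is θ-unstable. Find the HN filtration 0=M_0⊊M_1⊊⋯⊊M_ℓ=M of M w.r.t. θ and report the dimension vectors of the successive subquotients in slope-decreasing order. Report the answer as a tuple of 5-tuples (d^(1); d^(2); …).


Interval decomposition of M: I[1,5], I[2,2], I[5,5]^3.
HN type (ℓ=3): μ^(1)=4; μ^(2)=2/5; μ^(3)=-2

((0, 1, 0, 0, 0); (1, 1, 1, 1, 1); (0, 0, 0, 0, 3))


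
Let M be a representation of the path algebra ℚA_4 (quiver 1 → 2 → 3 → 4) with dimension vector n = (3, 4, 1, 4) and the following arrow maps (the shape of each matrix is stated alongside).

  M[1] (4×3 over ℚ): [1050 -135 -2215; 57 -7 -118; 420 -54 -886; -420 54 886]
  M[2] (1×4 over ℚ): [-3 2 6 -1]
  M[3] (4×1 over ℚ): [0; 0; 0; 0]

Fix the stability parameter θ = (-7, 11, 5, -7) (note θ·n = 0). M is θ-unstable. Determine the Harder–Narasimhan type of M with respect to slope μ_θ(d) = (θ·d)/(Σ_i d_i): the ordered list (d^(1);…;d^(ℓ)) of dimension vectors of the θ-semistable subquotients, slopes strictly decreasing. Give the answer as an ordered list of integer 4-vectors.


Interval decomposition of M: I[1,1], I[1,2], I[1,3], I[2,2]^2, I[4,4]^4.
HN type (ℓ=3): μ^(1)=11; μ^(2)=8; μ^(3)=-7

((0, 3, 0, 0); (0, 1, 1, 0); (3, 0, 0, 4))


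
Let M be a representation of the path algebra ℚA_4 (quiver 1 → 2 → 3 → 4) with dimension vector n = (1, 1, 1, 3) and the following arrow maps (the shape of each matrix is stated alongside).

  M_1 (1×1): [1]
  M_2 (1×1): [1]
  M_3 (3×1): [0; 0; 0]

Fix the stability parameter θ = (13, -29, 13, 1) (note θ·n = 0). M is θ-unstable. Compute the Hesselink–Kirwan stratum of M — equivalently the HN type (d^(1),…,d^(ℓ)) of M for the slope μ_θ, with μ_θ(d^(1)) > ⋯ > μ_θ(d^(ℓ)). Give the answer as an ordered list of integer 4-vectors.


Interval decomposition of M: I[1,3], I[4,4]^3.
HN type (ℓ=3): μ^(1)=13; μ^(2)=1; μ^(3)=-8

((0, 0, 1, 0); (0, 0, 0, 3); (1, 1, 0, 0))


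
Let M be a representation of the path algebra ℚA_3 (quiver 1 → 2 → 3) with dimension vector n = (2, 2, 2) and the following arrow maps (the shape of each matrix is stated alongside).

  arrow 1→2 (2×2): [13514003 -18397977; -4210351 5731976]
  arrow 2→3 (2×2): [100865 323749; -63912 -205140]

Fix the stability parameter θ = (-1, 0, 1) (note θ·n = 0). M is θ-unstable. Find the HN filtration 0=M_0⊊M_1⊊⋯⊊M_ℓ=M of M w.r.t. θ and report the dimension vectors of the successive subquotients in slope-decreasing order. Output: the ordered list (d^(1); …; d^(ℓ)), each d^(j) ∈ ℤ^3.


Via rank(M_{q-1}∘⋯∘M_p): M ≅ I[1,3]^2.
μ_θ-semistable layers: μ^(1)=1; μ^(2)=0; μ^(3)=-1

((0, 0, 2); (0, 2, 0); (2, 0, 0))


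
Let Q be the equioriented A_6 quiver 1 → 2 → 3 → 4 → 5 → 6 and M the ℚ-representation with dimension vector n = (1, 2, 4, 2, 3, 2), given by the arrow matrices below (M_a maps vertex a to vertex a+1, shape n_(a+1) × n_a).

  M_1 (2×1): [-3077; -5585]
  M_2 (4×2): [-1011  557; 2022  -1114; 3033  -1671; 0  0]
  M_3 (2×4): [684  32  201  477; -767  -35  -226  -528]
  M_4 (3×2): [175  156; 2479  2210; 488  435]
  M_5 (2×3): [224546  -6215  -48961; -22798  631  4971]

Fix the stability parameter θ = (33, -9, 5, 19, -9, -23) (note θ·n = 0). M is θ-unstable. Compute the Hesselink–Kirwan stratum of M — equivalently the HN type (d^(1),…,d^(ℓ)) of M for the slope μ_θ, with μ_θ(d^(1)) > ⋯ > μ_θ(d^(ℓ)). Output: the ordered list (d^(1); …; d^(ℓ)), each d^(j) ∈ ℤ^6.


Barcode: M ≅ I[1,6], I[2,2], I[3,3]^2, I[3,6], I[5,5]. HN layers by μ_θ (4 steps, strictly decreasing):
  μ^(1)=5; μ^(2)=8/3; μ^(3)=-2; μ^(4)=-9

((0, 0, 2, 0, 0, 0); (1, 1, 1, 1, 1, 1); (0, 0, 1, 1, 1, 1); (0, 1, 0, 0, 1, 0))


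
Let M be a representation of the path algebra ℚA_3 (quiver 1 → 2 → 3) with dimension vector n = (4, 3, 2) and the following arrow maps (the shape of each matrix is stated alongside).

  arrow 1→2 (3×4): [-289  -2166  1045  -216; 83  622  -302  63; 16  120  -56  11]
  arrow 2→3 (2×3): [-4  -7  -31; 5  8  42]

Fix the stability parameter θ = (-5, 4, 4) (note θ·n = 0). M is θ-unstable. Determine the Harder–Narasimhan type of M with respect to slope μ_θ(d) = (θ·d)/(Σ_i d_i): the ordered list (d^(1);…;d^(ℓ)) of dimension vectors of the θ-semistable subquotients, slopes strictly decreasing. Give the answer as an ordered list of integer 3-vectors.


Barcode: M ≅ I[1,1], I[1,2], I[1,3]^2. HN layers by μ_θ (2 steps, strictly decreasing):
  μ^(1)=4; μ^(2)=-5

((0, 3, 2); (4, 0, 0))


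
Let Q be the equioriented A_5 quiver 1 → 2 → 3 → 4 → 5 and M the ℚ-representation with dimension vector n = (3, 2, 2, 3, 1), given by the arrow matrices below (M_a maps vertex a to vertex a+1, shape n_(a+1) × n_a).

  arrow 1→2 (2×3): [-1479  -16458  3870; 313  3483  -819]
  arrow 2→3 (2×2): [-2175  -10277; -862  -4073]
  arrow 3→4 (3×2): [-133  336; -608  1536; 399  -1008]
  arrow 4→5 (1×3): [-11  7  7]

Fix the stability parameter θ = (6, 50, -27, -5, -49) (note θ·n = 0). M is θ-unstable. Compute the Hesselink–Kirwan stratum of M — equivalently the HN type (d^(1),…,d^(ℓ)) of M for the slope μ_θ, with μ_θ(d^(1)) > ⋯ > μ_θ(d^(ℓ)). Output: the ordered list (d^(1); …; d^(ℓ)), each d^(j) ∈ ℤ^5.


Barcode: M ≅ I[1,1], I[1,3], I[1,4], I[4,4], I[4,5]. HN layers by μ_θ (4 steps, strictly decreasing):
  μ^(1)=23/2; μ^(2)=6; μ^(3)=-5; μ^(4)=-27

((0, 1, 1, 0, 0); (3, 1, 1, 1, 0); (0, 0, 0, 1, 0); (0, 0, 0, 1, 1))


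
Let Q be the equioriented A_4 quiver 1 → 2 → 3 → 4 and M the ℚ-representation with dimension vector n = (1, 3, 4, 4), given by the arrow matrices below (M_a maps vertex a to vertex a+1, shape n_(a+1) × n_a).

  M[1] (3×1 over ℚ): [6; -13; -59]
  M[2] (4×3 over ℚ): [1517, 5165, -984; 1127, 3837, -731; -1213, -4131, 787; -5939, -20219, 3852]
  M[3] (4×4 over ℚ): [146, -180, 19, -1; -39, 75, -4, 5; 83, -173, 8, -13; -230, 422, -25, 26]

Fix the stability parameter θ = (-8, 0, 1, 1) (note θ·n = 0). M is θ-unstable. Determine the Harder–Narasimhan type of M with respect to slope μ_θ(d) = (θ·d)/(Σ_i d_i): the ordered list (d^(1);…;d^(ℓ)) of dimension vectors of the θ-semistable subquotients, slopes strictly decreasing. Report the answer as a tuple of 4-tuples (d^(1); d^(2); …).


Barcode: M ≅ I[1,4], I[2,2], I[2,4], I[3,4]^2. HN layers by μ_θ (3 steps, strictly decreasing):
  μ^(1)=1; μ^(2)=0; μ^(3)=-8

((0, 0, 4, 4); (0, 3, 0, 0); (1, 0, 0, 0))


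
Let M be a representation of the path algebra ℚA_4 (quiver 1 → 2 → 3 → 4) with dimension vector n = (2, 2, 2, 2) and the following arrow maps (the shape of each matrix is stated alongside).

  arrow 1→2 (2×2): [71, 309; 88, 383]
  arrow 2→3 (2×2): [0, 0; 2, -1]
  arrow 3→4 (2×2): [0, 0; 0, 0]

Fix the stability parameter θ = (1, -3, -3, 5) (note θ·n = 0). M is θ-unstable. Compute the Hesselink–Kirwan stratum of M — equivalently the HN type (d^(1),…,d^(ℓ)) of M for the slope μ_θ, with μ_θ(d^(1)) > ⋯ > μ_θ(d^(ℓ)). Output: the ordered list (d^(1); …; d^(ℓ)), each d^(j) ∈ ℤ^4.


Interval decomposition of M: I[1,2], I[1,3], I[3,3], I[4,4]^2.
HN type (ℓ=4): μ^(1)=5; μ^(2)=-1; μ^(3)=-5/3; μ^(4)=-3

((0, 0, 0, 2); (1, 1, 0, 0); (1, 1, 1, 0); (0, 0, 1, 0))


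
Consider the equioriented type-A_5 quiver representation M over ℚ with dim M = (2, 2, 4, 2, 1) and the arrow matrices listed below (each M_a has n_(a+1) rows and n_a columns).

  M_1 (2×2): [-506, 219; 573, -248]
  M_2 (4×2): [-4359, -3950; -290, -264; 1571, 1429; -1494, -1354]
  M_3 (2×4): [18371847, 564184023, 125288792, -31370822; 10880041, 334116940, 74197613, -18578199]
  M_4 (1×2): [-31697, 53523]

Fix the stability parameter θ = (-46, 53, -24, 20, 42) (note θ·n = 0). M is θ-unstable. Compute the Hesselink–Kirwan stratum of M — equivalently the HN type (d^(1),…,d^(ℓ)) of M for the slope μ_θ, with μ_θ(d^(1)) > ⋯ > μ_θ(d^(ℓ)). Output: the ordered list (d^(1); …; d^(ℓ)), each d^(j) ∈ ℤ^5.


Via rank(M_{q-1}∘⋯∘M_p): M ≅ I[1,4], I[1,5], I[3,3]^2.
μ_θ-semistable layers: μ^(1)=42; μ^(2)=20; μ^(3)=29/2; μ^(4)=-24; μ^(5)=-46

((0, 0, 0, 0, 1); (0, 0, 0, 2, 0); (0, 2, 2, 0, 0); (0, 0, 2, 0, 0); (2, 0, 0, 0, 0))


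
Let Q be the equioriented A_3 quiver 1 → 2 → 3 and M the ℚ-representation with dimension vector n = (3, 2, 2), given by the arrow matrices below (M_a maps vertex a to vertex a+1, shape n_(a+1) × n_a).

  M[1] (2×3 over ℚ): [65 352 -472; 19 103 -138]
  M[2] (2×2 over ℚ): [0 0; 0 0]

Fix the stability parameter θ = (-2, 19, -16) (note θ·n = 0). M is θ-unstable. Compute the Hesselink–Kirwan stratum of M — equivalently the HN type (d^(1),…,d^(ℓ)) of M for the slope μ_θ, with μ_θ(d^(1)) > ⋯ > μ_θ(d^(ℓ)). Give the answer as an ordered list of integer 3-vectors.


Barcode: M ≅ I[1,1], I[1,2]^2, I[3,3]^2. HN layers by μ_θ (3 steps, strictly decreasing):
  μ^(1)=19; μ^(2)=-2; μ^(3)=-16

((0, 2, 0); (3, 0, 0); (0, 0, 2))


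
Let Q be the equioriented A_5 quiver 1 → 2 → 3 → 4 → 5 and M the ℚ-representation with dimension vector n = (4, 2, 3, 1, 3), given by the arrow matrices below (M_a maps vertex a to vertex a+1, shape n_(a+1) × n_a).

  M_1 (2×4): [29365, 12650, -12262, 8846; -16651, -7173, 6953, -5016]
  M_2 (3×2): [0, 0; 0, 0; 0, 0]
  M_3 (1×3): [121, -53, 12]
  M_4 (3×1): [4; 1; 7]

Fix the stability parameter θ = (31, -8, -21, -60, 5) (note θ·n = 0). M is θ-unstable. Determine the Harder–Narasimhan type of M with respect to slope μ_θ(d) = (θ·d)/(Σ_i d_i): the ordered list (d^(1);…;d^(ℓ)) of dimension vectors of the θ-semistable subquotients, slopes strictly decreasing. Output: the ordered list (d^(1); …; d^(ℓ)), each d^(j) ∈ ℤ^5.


Via rank(M_{q-1}∘⋯∘M_p): M ≅ I[1,1]^2, I[1,2]^2, I[3,3]^2, I[3,5], I[5,5]^2.
μ_θ-semistable layers: μ^(1)=31; μ^(2)=23/2; μ^(3)=5; μ^(4)=-21; μ^(5)=-81/2

((2, 0, 0, 0, 0); (2, 2, 0, 0, 0); (0, 0, 0, 0, 3); (0, 0, 2, 0, 0); (0, 0, 1, 1, 0))


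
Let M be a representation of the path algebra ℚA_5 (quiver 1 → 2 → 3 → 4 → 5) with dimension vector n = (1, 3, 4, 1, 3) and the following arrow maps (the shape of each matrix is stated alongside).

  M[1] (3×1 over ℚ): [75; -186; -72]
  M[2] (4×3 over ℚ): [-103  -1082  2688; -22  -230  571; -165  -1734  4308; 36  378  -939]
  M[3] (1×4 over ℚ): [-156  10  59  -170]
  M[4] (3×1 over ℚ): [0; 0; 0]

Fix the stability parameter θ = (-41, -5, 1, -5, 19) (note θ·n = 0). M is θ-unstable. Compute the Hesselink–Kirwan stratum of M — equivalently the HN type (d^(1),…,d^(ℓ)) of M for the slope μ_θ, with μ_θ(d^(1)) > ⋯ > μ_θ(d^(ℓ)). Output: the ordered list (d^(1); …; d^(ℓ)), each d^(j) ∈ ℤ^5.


Barcode: M ≅ I[1,4], I[2,2], I[2,3], I[3,3]^2, I[5,5]^3. HN layers by μ_θ (5 steps, strictly decreasing):
  μ^(1)=19; μ^(2)=1; μ^(3)=-2; μ^(4)=-5; μ^(5)=-41

((0, 0, 0, 0, 3); (0, 0, 3, 0, 0); (0, 0, 1, 1, 0); (0, 3, 0, 0, 0); (1, 0, 0, 0, 0))


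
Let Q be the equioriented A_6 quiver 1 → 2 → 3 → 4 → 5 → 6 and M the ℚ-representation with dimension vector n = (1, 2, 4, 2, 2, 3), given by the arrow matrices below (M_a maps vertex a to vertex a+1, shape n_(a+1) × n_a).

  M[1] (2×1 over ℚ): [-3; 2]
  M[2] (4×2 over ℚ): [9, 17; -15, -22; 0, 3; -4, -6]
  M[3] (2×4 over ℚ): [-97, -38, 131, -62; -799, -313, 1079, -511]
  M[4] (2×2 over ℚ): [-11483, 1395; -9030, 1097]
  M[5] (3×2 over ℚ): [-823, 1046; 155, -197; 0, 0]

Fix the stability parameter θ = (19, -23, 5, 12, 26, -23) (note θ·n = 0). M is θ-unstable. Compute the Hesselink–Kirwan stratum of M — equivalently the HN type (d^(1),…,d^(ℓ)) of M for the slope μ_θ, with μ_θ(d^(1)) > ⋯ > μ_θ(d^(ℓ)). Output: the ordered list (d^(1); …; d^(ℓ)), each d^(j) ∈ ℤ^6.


Via rank(M_{q-1}∘⋯∘M_p): M ≅ I[1,6], I[2,6], I[3,3]^2, I[6,6].
μ_θ-semistable layers: μ^(1)=5; μ^(2)=-2; μ^(3)=-23

((0, 0, 4, 2, 2, 2); (1, 1, 0, 0, 0, 0); (0, 1, 0, 0, 0, 1))


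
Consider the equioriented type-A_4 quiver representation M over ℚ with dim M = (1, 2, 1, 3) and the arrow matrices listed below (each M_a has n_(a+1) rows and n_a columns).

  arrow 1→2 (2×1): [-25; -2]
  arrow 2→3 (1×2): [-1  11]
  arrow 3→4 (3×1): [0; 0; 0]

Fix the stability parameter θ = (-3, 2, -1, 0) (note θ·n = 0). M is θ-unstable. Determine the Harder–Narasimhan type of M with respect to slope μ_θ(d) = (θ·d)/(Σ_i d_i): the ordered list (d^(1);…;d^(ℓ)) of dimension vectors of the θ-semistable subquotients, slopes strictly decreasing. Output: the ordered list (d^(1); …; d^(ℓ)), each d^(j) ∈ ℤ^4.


Interval decomposition of M: I[1,3], I[2,2], I[4,4]^3.
HN type (ℓ=4): μ^(1)=2; μ^(2)=1/2; μ^(3)=0; μ^(4)=-3

((0, 1, 0, 0); (0, 1, 1, 0); (0, 0, 0, 3); (1, 0, 0, 0))


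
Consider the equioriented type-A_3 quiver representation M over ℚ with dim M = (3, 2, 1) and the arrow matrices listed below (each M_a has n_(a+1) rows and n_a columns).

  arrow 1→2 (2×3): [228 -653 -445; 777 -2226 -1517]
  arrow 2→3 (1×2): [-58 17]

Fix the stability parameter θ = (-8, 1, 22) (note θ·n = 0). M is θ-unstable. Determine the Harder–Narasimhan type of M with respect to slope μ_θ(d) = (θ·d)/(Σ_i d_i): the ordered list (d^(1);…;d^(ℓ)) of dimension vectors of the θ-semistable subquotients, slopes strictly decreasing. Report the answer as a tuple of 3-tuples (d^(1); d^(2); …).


Interval decomposition of M: I[1,1], I[1,2], I[1,3].
HN type (ℓ=3): μ^(1)=22; μ^(2)=1; μ^(3)=-8

((0, 0, 1); (0, 2, 0); (3, 0, 0))


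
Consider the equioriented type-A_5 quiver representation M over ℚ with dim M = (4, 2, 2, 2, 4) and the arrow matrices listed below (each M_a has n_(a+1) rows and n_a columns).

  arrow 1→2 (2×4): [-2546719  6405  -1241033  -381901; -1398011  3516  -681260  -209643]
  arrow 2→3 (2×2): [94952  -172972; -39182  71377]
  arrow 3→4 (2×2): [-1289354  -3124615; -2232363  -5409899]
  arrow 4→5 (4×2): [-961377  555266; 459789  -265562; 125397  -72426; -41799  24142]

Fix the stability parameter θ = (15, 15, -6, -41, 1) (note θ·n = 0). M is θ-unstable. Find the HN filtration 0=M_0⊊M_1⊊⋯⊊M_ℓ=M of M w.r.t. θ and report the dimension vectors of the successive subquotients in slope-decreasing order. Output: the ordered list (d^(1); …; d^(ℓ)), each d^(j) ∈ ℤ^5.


Interval decomposition of M: I[1,1]^2, I[1,2], I[1,5], I[3,4], I[5,5]^3.
HN type (ℓ=4): μ^(1)=15; μ^(2)=1; μ^(3)=-17/4; μ^(4)=-47/2

((3, 1, 0, 0, 0); (0, 0, 0, 0, 4); (1, 1, 1, 1, 0); (0, 0, 1, 1, 0))


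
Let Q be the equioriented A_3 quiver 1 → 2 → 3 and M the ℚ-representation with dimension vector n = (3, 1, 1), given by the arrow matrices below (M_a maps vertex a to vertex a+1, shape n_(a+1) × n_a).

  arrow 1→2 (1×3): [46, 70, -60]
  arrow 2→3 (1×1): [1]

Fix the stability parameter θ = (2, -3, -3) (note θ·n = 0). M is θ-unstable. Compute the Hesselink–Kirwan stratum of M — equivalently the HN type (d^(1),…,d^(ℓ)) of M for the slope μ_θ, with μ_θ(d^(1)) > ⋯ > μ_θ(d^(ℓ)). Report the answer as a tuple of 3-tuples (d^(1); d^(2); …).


Interval decomposition of M: I[1,1]^2, I[1,3].
HN type (ℓ=2): μ^(1)=2; μ^(2)=-4/3

((2, 0, 0); (1, 1, 1))


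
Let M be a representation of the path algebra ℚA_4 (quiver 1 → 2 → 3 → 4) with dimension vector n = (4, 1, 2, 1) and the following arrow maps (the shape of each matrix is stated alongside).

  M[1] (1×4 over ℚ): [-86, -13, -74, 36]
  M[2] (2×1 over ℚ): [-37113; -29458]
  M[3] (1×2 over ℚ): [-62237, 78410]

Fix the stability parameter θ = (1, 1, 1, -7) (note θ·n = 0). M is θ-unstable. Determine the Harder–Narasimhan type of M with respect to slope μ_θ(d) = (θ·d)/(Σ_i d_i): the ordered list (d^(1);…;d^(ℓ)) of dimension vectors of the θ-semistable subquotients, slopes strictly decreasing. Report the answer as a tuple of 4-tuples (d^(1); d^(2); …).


Barcode: M ≅ I[1,1]^3, I[1,4], I[3,3]. HN layers by μ_θ (2 steps, strictly decreasing):
  μ^(1)=1; μ^(2)=-1

((3, 0, 1, 0); (1, 1, 1, 1))


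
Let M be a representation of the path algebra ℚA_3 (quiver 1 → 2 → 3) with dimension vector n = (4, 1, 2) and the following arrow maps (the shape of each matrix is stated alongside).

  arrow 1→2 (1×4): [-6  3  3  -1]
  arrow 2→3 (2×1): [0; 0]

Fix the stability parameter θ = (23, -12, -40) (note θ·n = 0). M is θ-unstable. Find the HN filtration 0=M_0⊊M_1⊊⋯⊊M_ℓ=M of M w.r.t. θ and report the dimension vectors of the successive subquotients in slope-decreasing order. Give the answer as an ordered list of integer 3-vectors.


Interval decomposition of M: I[1,1]^3, I[1,2], I[3,3]^2.
HN type (ℓ=3): μ^(1)=23; μ^(2)=11/2; μ^(3)=-40

((3, 0, 0); (1, 1, 0); (0, 0, 2))


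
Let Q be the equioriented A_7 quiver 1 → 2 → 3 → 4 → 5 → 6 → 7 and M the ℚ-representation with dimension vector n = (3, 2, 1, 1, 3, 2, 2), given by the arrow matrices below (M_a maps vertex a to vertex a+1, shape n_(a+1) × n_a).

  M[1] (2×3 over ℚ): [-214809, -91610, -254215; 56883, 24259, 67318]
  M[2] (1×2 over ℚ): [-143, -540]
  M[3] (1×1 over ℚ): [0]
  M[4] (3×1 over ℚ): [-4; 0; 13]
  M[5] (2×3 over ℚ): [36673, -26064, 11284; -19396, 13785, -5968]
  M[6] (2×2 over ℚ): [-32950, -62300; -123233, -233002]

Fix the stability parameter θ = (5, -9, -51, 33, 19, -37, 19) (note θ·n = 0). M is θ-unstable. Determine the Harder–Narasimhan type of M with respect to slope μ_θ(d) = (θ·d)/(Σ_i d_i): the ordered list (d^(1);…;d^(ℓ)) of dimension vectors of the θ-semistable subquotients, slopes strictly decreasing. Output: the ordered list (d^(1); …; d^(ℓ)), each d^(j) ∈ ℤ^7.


Via rank(M_{q-1}∘⋯∘M_p): M ≅ I[1,1], I[1,2], I[1,3], I[4,5], I[5,6], I[5,7], I[7,7].
μ_θ-semistable layers: μ^(1)=26; μ^(2)=19; μ^(3)=5; μ^(4)=-2; μ^(5)=-9; μ^(6)=-55/3

((0, 0, 0, 1, 1, 0, 0); (0, 0, 0, 0, 0, 0, 2); (1, 0, 0, 0, 0, 0, 0); (1, 1, 0, 0, 0, 0, 0); (0, 0, 0, 0, 2, 2, 0); (1, 1, 1, 0, 0, 0, 0))


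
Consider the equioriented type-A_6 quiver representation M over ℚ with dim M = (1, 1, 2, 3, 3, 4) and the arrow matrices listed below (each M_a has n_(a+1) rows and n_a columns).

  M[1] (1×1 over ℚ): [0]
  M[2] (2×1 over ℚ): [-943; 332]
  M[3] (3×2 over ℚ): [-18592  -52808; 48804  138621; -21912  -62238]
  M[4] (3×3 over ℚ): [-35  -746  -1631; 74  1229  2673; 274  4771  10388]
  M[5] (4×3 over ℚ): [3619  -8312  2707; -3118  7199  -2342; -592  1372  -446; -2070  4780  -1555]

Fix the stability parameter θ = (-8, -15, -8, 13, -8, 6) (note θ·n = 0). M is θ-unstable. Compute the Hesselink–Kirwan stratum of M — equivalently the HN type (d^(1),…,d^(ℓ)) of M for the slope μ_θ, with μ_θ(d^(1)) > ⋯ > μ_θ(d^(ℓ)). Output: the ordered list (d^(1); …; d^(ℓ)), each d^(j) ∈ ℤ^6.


Interval decomposition of M: I[1,1], I[2,3], I[3,6], I[4,6]^2, I[6,6].
HN type (ℓ=4): μ^(1)=6; μ^(2)=5/2; μ^(3)=-8; μ^(4)=-15

((0, 0, 0, 0, 0, 4); (0, 0, 0, 3, 3, 0); (1, 0, 2, 0, 0, 0); (0, 1, 0, 0, 0, 0))


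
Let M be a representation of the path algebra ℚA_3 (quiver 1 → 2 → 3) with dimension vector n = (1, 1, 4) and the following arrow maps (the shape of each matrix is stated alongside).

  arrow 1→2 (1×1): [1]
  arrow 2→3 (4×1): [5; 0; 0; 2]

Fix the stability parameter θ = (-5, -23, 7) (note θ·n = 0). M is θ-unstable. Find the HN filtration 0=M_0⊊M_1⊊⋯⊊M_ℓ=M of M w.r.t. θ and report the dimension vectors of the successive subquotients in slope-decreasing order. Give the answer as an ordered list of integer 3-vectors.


Interval decomposition of M: I[1,3], I[3,3]^3.
HN type (ℓ=2): μ^(1)=7; μ^(2)=-14

((0, 0, 4); (1, 1, 0))


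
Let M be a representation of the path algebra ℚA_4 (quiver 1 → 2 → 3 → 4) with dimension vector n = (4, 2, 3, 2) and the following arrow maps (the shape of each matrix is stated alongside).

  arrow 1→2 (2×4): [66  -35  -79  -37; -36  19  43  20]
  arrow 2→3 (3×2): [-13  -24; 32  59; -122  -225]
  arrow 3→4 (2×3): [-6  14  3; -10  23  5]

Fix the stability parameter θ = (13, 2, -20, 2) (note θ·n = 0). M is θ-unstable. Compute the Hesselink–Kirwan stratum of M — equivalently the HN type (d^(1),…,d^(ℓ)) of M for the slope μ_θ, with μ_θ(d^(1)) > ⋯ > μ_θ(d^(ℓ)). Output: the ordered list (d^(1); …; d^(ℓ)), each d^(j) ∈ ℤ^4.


Interval decomposition of M: I[1,1]^2, I[1,3], I[1,4], I[3,4].
HN type (ℓ=4): μ^(1)=13; μ^(2)=2; μ^(3)=-5/3; μ^(4)=-20

((2, 0, 0, 0); (0, 0, 0, 2); (2, 2, 2, 0); (0, 0, 1, 0))


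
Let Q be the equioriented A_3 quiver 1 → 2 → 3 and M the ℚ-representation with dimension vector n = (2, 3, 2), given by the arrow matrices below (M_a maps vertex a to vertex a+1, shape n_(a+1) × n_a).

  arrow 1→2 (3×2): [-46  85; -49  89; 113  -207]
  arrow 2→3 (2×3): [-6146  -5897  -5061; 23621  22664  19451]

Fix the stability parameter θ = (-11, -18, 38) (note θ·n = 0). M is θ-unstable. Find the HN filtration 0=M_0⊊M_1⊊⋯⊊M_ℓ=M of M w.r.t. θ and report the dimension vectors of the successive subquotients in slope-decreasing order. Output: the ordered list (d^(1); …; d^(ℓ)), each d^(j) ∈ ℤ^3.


Barcode: M ≅ I[1,2], I[1,3], I[2,3]. HN layers by μ_θ (3 steps, strictly decreasing):
  μ^(1)=38; μ^(2)=-29/2; μ^(3)=-18

((0, 0, 2); (2, 2, 0); (0, 1, 0))


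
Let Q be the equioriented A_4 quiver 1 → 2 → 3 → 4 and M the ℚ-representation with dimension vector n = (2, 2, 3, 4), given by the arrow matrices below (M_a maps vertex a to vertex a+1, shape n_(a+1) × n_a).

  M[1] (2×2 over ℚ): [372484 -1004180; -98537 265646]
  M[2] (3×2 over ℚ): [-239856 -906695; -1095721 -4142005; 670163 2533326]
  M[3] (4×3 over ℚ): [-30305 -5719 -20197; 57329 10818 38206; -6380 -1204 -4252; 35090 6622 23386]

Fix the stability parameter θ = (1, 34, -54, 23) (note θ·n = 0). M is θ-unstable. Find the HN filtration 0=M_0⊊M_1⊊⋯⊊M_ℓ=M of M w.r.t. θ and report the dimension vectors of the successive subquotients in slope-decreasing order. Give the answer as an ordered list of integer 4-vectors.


Barcode: M ≅ I[1,3], I[1,4], I[3,4], I[4,4]^2. HN layers by μ_θ (3 steps, strictly decreasing):
  μ^(1)=23; μ^(2)=-19/3; μ^(3)=-54

((0, 0, 0, 4); (2, 2, 2, 0); (0, 0, 1, 0))


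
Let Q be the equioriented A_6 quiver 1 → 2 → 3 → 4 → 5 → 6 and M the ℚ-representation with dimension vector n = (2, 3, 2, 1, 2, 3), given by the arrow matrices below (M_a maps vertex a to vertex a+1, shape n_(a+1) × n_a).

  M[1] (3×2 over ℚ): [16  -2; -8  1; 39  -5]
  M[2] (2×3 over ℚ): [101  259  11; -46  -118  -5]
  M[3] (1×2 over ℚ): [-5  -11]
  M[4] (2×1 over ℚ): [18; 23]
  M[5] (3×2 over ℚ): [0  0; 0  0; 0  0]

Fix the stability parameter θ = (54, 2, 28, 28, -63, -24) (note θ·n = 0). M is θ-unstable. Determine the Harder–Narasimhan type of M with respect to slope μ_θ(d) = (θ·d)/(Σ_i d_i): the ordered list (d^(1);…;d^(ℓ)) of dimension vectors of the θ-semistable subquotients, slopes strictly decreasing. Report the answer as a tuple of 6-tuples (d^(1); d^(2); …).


Interval decomposition of M: I[1,3], I[1,5], I[2,2], I[5,5], I[6,6]^3.
HN type (ℓ=5): μ^(1)=28; μ^(2)=49/5; μ^(3)=2; μ^(4)=-24; μ^(5)=-63

((1, 1, 1, 0, 0, 0); (1, 1, 1, 1, 1, 0); (0, 1, 0, 0, 0, 0); (0, 0, 0, 0, 0, 3); (0, 0, 0, 0, 1, 0))


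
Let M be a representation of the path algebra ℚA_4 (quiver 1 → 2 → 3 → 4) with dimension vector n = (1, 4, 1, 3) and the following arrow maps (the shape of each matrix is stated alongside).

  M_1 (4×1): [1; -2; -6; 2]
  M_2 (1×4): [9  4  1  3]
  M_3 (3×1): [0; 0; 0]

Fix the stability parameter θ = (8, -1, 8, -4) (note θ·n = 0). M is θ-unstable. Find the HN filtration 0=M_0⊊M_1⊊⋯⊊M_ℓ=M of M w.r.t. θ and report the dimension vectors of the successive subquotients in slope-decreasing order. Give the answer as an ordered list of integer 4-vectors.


Via rank(M_{q-1}∘⋯∘M_p): M ≅ I[1,3], I[2,2]^3, I[4,4]^3.
μ_θ-semistable layers: μ^(1)=8; μ^(2)=7/2; μ^(3)=-1; μ^(4)=-4

((0, 0, 1, 0); (1, 1, 0, 0); (0, 3, 0, 0); (0, 0, 0, 3))


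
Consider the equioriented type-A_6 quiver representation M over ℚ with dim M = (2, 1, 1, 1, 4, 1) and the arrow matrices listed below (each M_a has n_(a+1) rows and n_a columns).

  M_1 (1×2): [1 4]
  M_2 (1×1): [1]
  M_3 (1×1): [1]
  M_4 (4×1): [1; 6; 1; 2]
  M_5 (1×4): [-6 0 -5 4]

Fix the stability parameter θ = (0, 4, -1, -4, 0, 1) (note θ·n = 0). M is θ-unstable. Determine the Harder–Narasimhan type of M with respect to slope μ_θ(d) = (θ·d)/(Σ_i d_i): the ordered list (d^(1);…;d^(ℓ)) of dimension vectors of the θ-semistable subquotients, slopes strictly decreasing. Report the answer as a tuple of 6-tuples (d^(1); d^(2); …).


Via rank(M_{q-1}∘⋯∘M_p): M ≅ I[1,1], I[1,6], I[5,5]^3.
μ_θ-semistable layers: μ^(1)=1; μ^(2)=0; μ^(3)=-1/4

((0, 0, 0, 0, 0, 1); (1, 0, 0, 0, 4, 0); (1, 1, 1, 1, 0, 0))


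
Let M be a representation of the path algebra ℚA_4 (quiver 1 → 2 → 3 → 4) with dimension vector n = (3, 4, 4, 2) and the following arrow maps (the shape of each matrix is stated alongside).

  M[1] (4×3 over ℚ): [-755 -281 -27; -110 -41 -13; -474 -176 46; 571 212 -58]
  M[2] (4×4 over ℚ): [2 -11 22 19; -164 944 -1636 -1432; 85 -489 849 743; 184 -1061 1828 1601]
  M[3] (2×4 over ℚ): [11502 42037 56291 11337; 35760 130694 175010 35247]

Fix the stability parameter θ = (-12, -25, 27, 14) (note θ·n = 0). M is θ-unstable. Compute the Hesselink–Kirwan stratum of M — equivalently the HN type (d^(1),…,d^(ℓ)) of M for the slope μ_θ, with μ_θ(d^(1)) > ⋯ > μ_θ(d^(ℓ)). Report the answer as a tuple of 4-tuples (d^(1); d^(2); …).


Barcode: M ≅ I[1,2], I[1,4]^2, I[2,2], I[3,3]^2. HN layers by μ_θ (4 steps, strictly decreasing):
  μ^(1)=27; μ^(2)=41/2; μ^(3)=-37/2; μ^(4)=-25

((0, 0, 2, 0); (0, 0, 2, 2); (3, 3, 0, 0); (0, 1, 0, 0))


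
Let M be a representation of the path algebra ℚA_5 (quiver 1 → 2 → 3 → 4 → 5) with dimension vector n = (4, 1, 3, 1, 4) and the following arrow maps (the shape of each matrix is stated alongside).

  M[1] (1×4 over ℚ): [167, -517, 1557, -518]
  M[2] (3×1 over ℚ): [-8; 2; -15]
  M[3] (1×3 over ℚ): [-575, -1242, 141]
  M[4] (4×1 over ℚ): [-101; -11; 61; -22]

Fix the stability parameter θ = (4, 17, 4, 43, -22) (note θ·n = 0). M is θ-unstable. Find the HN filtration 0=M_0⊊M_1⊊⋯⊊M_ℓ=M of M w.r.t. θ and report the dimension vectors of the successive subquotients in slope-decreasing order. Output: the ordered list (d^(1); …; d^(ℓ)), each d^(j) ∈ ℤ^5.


Interval decomposition of M: I[1,1]^3, I[1,5], I[3,3]^2, I[5,5]^3.
HN type (ℓ=3): μ^(1)=21/2; μ^(2)=4; μ^(3)=-22

((0, 1, 1, 1, 1); (4, 0, 2, 0, 0); (0, 0, 0, 0, 3))


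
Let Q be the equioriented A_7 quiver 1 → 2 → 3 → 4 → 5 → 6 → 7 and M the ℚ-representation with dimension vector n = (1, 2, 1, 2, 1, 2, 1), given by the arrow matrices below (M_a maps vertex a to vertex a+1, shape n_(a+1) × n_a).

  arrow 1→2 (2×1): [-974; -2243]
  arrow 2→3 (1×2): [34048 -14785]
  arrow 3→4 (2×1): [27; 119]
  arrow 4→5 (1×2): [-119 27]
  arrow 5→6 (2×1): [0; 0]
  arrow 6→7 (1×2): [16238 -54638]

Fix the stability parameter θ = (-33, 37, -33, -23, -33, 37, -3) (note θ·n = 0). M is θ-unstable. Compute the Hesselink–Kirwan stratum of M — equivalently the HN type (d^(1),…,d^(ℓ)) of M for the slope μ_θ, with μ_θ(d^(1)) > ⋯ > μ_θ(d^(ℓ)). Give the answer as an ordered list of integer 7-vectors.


Barcode: M ≅ I[1,4], I[2,2], I[4,5], I[6,6], I[6,7]. HN layers by μ_θ (5 steps, strictly decreasing):
  μ^(1)=37; μ^(2)=17; μ^(3)=-19/3; μ^(4)=-28; μ^(5)=-33

((0, 1, 0, 0, 0, 1, 0); (0, 0, 0, 0, 0, 1, 1); (0, 1, 1, 1, 0, 0, 0); (0, 0, 0, 1, 1, 0, 0); (1, 0, 0, 0, 0, 0, 0))


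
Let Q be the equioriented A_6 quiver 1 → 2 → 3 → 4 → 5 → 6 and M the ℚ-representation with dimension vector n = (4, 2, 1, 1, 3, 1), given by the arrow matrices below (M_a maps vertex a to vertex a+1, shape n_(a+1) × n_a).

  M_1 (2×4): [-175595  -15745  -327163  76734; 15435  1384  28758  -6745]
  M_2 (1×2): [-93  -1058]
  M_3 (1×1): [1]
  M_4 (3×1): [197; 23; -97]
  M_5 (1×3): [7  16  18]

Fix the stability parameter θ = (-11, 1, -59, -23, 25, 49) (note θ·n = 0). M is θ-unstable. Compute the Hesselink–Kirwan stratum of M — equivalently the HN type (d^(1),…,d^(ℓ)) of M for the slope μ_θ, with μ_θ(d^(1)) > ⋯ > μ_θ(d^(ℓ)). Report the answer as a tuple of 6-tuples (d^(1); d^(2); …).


Interval decomposition of M: I[1,1]^2, I[1,2], I[1,6], I[5,5]^2.
HN type (ℓ=5): μ^(1)=49; μ^(2)=25; μ^(3)=1; μ^(4)=-11; μ^(5)=-23

((0, 0, 0, 0, 0, 1); (0, 0, 0, 0, 3, 0); (0, 1, 0, 0, 0, 0); (3, 0, 0, 0, 0, 0); (1, 1, 1, 1, 0, 0))


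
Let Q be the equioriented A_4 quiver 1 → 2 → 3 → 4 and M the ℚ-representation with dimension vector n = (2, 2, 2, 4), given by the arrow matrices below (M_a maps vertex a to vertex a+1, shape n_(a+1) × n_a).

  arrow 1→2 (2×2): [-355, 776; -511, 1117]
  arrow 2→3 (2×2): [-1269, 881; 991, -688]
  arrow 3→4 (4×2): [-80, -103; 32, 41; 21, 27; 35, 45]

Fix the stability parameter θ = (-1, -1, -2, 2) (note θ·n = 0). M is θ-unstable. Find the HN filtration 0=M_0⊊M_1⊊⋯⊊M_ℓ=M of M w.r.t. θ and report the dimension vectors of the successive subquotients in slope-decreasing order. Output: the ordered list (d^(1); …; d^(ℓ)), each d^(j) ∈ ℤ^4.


Via rank(M_{q-1}∘⋯∘M_p): M ≅ I[1,4]^2, I[4,4]^2.
μ_θ-semistable layers: μ^(1)=2; μ^(2)=-4/3

((0, 0, 0, 4); (2, 2, 2, 0))


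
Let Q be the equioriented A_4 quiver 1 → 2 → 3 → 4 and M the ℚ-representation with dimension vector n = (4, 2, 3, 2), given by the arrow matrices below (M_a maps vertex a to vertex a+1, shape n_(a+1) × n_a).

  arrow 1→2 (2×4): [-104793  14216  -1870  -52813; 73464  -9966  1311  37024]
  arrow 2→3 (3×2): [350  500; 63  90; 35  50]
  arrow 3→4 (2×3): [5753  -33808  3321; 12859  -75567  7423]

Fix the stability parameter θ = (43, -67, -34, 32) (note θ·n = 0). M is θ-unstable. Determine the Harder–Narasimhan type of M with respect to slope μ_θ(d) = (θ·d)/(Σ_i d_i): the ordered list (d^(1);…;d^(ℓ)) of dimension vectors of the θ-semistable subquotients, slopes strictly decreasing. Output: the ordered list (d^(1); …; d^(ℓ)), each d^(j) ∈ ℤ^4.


Interval decomposition of M: I[1,1]^2, I[1,2], I[1,4], I[3,3], I[3,4].
HN type (ℓ=5): μ^(1)=43; μ^(2)=32; μ^(3)=-12; μ^(4)=-58/3; μ^(5)=-34

((2, 0, 0, 0); (0, 0, 0, 2); (1, 1, 0, 0); (1, 1, 1, 0); (0, 0, 2, 0))


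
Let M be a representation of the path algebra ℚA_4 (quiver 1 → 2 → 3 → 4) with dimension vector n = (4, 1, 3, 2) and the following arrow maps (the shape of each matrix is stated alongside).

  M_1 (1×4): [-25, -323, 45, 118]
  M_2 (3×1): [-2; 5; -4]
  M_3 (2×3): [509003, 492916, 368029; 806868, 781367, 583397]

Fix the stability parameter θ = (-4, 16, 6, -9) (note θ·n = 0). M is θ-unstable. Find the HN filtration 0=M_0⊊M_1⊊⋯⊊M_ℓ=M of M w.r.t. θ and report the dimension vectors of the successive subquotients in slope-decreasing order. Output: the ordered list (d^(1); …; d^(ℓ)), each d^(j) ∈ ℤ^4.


Interval decomposition of M: I[1,1]^3, I[1,4], I[3,3], I[3,4].
HN type (ℓ=4): μ^(1)=6; μ^(2)=13/3; μ^(3)=-3/2; μ^(4)=-4

((0, 0, 1, 0); (0, 1, 1, 1); (0, 0, 1, 1); (4, 0, 0, 0))


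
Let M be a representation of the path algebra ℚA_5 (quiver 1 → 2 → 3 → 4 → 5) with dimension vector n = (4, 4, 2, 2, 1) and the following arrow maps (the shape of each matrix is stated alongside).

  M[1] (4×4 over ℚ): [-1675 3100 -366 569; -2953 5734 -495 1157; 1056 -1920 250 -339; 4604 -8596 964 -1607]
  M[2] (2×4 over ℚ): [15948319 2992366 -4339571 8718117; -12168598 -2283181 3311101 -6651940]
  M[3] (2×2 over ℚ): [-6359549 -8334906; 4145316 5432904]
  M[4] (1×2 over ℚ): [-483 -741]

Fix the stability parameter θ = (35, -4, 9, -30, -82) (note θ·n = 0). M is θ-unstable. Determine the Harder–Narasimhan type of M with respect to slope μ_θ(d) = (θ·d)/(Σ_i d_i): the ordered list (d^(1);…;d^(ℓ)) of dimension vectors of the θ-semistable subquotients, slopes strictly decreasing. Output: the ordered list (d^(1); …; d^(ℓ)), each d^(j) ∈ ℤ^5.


Barcode: M ≅ I[1,1], I[1,2], I[1,3], I[1,5], I[2,2], I[4,4]. HN layers by μ_θ (6 steps, strictly decreasing):
  μ^(1)=35; μ^(2)=31/2; μ^(3)=40/3; μ^(4)=-4; μ^(5)=-72/5; μ^(6)=-30

((1, 0, 0, 0, 0); (1, 1, 0, 0, 0); (1, 1, 1, 0, 0); (0, 1, 0, 0, 0); (1, 1, 1, 1, 1); (0, 0, 0, 1, 0))
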